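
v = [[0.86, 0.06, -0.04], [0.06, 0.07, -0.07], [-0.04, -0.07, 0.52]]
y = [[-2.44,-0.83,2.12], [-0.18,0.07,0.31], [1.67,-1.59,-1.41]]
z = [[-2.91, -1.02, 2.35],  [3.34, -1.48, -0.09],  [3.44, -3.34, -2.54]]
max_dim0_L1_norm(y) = 4.29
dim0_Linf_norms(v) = [0.86, 0.07, 0.52]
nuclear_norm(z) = 11.36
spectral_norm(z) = 6.86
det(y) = -0.82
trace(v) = 1.45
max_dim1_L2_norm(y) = 3.34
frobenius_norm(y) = 4.31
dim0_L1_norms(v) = [0.96, 0.2, 0.63]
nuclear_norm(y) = 5.82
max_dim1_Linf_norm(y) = 2.44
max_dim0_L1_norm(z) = 9.69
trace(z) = -6.93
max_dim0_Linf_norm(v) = 0.86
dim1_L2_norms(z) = [3.88, 3.65, 5.43]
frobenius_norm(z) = 7.60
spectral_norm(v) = 0.87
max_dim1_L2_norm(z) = 5.43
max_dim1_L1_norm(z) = 9.32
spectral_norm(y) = 3.92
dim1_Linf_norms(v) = [0.86, 0.07, 0.52]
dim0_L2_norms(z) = [5.61, 3.79, 3.46]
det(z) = -32.65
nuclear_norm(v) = 1.45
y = v @ z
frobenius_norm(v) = 1.02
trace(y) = -3.78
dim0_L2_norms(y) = [2.96, 1.79, 2.56]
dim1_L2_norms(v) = [0.86, 0.12, 0.53]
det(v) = 0.03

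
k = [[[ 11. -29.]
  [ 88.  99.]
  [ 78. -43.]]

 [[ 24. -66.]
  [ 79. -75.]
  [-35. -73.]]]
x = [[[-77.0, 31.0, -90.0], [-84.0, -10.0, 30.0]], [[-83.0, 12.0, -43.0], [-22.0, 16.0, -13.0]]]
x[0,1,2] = 30.0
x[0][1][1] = -10.0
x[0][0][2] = -90.0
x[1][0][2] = -43.0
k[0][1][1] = 99.0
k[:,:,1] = [[-29.0, 99.0, -43.0], [-66.0, -75.0, -73.0]]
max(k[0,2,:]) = 78.0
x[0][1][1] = -10.0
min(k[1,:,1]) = -75.0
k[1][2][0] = -35.0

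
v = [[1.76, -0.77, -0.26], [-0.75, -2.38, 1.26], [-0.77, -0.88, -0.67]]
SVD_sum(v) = [[-0.01, -0.02, 0.01], [-0.88, -2.44, 0.99], [-0.25, -0.68, 0.28]] + [[1.8, -0.67, -0.06], [0.09, -0.03, -0.0], [-0.37, 0.14, 0.01]] + [[-0.03, -0.07, -0.21], [0.04, 0.09, 0.27], [-0.16, -0.33, -0.96]]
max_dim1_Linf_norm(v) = 2.38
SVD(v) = [[0.01,-0.98,0.2], [0.96,-0.05,-0.27], [0.27,0.20,0.94]] @ diag([2.8858132161257686, 1.9670056351603629, 1.0916826062923375]) @ [[-0.32, -0.88, 0.36], [-0.94, 0.35, 0.03], [-0.15, -0.32, -0.93]]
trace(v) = -1.29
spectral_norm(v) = 2.89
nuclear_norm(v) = 5.94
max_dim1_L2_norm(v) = 2.8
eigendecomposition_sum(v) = [[(1.87+0j),-0.27+0.00j,-0.31+0.00j],[(-0.43-0j),0.06-0.00j,0.07-0.00j],[-0.40-0.00j,(0.06-0j),0.07-0.00j]] + [[(-0.05+0.02j),(-0.25-0.32j),(0.02+0.44j)], [-0.16+0.12j,(-1.22-0.78j),(0.59+1.44j)], [(-0.19+0j),-0.47-1.27j,(-0.37+1.4j)]] + [[-0.05-0.02j, -0.25+0.32j, (0.02-0.44j)], [-0.16-0.12j, -1.22+0.78j, 0.59-1.44j], [(-0.19-0j), (-0.47+1.27j), -0.37-1.40j]]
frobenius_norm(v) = 3.66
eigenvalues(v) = [(1.99+0j), (-1.64+0.64j), (-1.64-0.64j)]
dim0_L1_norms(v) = [3.28, 4.03, 2.19]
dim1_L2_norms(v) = [1.94, 2.8, 1.35]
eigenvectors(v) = [[(0.95+0j), (-0.19-0.07j), (-0.19+0.07j)], [-0.22+0.00j, (-0.72+0j), -0.72-0.00j], [(-0.2+0j), (-0.53-0.4j), (-0.53+0.4j)]]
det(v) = 6.20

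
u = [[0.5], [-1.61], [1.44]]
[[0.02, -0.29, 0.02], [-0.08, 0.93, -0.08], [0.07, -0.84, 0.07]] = u @ [[0.05, -0.58, 0.05]]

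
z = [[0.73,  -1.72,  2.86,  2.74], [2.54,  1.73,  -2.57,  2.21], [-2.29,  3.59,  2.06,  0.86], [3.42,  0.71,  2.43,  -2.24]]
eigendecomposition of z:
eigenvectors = [[0.43+0.00j, (0.28-0.41j), 0.28+0.41j, (0.53+0j)], [0.20+0.00j, -0.60+0.00j, (-0.6-0j), 0.50+0.00j], [0.16+0.00j, (0.26+0.54j), (0.26-0.54j), (0.47+0j)], [(-0.87+0j), (0.11-0.17j), 0.11+0.17j, (0.51+0j)]]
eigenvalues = [(-4.53+0j), (1.28+4.66j), (1.28-4.66j), (4.26+0j)]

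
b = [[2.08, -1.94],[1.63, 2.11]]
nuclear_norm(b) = 5.50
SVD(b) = [[-0.89, 0.46], [0.46, 0.89]] @ diag([2.908041320580049, 2.5965930905321004]) @ [[-0.37, 0.93], [0.93, 0.37]]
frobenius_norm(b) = 3.90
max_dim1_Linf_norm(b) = 2.11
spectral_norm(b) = 2.91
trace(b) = 4.19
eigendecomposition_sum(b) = [[(1.04+0.9j), -0.97+1.14j], [(0.81-0.96j), (1.06+0.88j)]] + [[(1.04-0.9j), (-0.97-1.14j)], [(0.81+0.96j), 1.06-0.88j]]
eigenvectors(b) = [[(0.74+0j), 0.74-0.00j],[(-0.01-0.68j), (-0.01+0.68j)]]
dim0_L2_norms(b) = [2.64, 2.87]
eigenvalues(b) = [(2.1+1.78j), (2.1-1.78j)]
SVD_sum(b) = [[0.97, -2.39], [-0.50, 1.25]] + [[1.11, 0.45], [2.13, 0.86]]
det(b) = 7.55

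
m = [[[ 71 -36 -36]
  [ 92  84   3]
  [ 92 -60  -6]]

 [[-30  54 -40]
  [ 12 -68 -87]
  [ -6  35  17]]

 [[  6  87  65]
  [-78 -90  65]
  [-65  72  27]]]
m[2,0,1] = 87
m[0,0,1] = -36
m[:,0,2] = [-36, -40, 65]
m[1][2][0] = -6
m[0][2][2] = -6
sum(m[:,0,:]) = 141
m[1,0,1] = 54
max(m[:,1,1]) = 84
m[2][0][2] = 65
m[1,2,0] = -6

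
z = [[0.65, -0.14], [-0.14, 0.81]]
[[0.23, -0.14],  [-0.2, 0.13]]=z@[[0.32, -0.19], [-0.19, 0.13]]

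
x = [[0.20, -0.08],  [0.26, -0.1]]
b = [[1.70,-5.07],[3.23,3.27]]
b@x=[[-0.98,0.37], [1.5,-0.59]]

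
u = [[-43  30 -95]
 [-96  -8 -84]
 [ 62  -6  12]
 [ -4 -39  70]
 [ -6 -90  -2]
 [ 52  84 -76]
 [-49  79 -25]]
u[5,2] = -76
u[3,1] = -39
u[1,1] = -8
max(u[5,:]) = 84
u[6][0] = -49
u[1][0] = -96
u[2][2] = 12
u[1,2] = -84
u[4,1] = -90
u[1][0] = -96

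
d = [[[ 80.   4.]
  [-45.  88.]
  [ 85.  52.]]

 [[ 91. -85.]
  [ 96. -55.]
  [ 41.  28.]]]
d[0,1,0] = -45.0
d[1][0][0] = 91.0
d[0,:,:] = [[80.0, 4.0], [-45.0, 88.0], [85.0, 52.0]]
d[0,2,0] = 85.0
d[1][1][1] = -55.0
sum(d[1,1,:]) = 41.0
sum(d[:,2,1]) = 80.0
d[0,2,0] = 85.0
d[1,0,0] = 91.0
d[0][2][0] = 85.0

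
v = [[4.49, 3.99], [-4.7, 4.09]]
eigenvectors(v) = [[(-0.03-0.68j), (-0.03+0.68j)], [(0.74+0j), 0.74-0.00j]]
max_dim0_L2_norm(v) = 6.5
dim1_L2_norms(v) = [6.01, 6.23]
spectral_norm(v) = 6.51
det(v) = 37.12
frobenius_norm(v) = 8.65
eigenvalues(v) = [(4.29+4.33j), (4.29-4.33j)]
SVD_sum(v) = [[3.89,  -0.52],[-5.15,  0.69]] + [[0.60,4.51], [0.45,3.40]]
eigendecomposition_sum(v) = [[(2.24+2.06j), 2.00-1.98j], [(-2.35+2.33j), (2.04+2.26j)]] + [[2.24-2.06j, 2.00+1.98j], [(-2.35-2.33j), 2.04-2.26j]]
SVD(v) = [[-0.6, 0.80], [0.8, 0.60]] @ diag([6.51345256521058, 5.698529255935405]) @ [[-0.99, 0.13], [0.13, 0.99]]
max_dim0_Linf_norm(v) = 4.7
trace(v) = 8.58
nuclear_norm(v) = 12.21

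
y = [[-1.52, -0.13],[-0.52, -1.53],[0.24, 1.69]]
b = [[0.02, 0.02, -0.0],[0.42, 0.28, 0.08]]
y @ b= [[-0.08, -0.07, -0.01], [-0.65, -0.44, -0.12], [0.71, 0.48, 0.14]]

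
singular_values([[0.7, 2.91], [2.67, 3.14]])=[4.97, 1.12]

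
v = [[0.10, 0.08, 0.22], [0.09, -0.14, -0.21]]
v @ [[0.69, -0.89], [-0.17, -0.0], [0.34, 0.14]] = [[0.13,-0.06], [0.01,-0.11]]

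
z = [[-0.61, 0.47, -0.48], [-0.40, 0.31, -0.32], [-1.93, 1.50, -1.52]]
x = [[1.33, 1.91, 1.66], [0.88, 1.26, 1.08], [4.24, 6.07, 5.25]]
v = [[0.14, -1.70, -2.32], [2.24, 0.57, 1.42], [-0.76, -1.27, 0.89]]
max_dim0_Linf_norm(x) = 6.07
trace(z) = -1.82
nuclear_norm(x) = 9.71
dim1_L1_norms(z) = [1.56, 1.03, 4.95]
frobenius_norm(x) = 9.70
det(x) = -0.00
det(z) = -0.00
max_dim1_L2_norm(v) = 2.88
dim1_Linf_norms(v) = [2.32, 2.24, 1.27]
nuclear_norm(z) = 3.08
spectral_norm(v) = 3.45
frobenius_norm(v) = 4.32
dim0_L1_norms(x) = [6.45, 9.24, 7.99]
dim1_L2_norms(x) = [2.86, 1.88, 9.08]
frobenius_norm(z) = 3.08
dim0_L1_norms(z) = [2.94, 2.28, 2.32]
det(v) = 11.14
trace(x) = 7.84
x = z @ v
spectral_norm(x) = 9.70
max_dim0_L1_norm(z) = 2.94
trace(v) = 1.60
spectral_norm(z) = 3.08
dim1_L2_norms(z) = [0.91, 0.6, 2.88]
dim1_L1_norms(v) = [4.16, 4.23, 2.92]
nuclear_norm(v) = 7.08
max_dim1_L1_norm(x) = 15.56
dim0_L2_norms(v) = [2.37, 2.2, 2.86]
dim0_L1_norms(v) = [3.14, 3.54, 4.63]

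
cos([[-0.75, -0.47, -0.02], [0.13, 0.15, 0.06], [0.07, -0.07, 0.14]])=[[0.76, -0.14, 0.01], [0.04, 1.02, -0.01], [0.02, 0.03, 0.99]]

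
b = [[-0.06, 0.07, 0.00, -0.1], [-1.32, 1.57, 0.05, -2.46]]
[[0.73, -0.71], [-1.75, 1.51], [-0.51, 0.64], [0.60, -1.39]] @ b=[[0.89, -1.06, -0.04, 1.67], [-1.89, 2.25, 0.08, -3.54], [-0.81, 0.97, 0.03, -1.52], [1.80, -2.14, -0.07, 3.36]]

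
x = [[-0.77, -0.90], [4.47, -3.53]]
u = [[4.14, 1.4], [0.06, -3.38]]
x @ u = [[-3.24, 1.96], [18.29, 18.19]]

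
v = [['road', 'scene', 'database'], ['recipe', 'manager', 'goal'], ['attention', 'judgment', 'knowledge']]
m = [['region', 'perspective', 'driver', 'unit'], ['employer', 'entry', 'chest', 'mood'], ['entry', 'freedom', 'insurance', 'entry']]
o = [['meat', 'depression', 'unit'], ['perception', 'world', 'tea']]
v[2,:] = ['attention', 'judgment', 'knowledge']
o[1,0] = 'perception'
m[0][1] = 'perspective'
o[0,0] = 'meat'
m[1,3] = 'mood'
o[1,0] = 'perception'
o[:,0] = ['meat', 'perception']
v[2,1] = 'judgment'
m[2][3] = 'entry'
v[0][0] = 'road'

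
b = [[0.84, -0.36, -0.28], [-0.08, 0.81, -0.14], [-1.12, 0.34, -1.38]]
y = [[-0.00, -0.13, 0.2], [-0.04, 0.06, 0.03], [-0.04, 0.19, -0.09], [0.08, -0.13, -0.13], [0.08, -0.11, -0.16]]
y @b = [[-0.21, -0.04, -0.26], [-0.07, 0.07, -0.04], [0.05, 0.14, 0.11], [0.22, -0.18, 0.18], [0.26, -0.17, 0.21]]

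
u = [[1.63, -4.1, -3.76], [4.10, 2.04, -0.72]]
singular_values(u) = [5.8, 4.63]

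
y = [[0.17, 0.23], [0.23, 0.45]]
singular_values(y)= [0.58, 0.04]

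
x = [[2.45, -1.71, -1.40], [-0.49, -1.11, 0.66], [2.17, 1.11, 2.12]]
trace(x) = 3.46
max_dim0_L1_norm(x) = 5.11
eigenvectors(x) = [[(0.1+0.66j), (0.1-0.66j), 0.24+0.00j], [(0.06-0.12j), 0.06+0.12j, 0.88+0.00j], [(0.74+0j), (0.74-0j), (-0.41+0j)]]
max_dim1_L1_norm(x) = 5.56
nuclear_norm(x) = 7.89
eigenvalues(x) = [(2.5+1.75j), (2.5-1.75j), (-1.54+0j)]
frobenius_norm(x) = 4.82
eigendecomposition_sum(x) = [[1.26+0.74j, -0.67+0.31j, (-0.72+1.1j)], [(-0.12-0.28j), 0.15+0.03j, 0.25-0.09j], [(1.03-1.26j), (0.23+0.79j), 1.10+0.97j]] + [[(1.26-0.74j), -0.67-0.31j, -0.72-1.10j], [(-0.12+0.28j), (0.15-0.03j), 0.25+0.09j], [(1.03+1.26j), 0.23-0.79j, (1.1-0.97j)]] + [[(-0.07-0j), -0.37-0.00j, (0.04-0j)], [(-0.26-0j), (-1.4-0j), 0.16-0.00j], [0.12+0.00j, (0.65+0j), -0.07+0.00j]]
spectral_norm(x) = 3.35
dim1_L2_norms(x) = [3.3, 1.38, 3.23]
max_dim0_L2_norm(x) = 3.31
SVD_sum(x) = [[2.70,-0.58,-0.01], [-0.24,0.05,0.00], [1.84,-0.39,-0.01]] + [[-0.24, -1.11, -1.41], [-0.03, -0.14, -0.18], [0.35, 1.61, 2.04]] + [[-0.0, -0.02, 0.02], [-0.22, -1.02, 0.84], [-0.02, -0.10, 0.09]]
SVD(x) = [[-0.82, -0.57, 0.02],[0.07, -0.07, 0.99],[-0.56, 0.82, 0.10]] @ diag([3.3487502931257427, 3.1944583393635146, 1.3457739009065155]) @ [[-0.98, 0.21, 0.0], [0.13, 0.61, 0.78], [-0.16, -0.76, 0.63]]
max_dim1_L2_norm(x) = 3.3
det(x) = -14.40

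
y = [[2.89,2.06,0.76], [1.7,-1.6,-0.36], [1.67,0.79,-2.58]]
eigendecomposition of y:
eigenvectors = [[-0.92+0.00j,(-0.37+0.02j),-0.37-0.02j], [-0.27+0.00j,(0.84+0j),0.84-0.00j], [(-0.28+0j),0.37-0.16j,0.37+0.16j]]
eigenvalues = [(3.73+0j), (-2.51+0.1j), (-2.51-0.1j)]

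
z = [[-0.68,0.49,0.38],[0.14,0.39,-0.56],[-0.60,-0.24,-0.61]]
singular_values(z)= [0.94, 0.93, 0.61]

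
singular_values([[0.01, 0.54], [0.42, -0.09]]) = [0.55, 0.41]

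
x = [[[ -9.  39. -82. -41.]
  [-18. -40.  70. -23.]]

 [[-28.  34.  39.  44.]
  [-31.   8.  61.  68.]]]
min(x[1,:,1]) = 8.0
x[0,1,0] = -18.0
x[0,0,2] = -82.0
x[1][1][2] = 61.0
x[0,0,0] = -9.0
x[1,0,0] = -28.0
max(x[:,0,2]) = 39.0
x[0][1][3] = -23.0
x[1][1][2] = 61.0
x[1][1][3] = 68.0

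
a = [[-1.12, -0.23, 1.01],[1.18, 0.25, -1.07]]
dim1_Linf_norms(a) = [1.12, 1.18]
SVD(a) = [[-0.69, 0.73],[0.73, 0.69]] @ diag([2.2197224681202026, 0.005671377465555745]) @ [[0.73, 0.15, -0.66], [-0.45, 0.84, -0.31]]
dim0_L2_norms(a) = [1.63, 0.34, 1.47]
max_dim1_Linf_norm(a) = 1.18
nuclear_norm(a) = 2.23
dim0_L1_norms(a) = [2.3, 0.48, 2.08]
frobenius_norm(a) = 2.22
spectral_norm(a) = 2.22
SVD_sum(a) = [[-1.12, -0.23, 1.01],[1.18, 0.25, -1.07]] + [[-0.0,  0.0,  -0.0], [-0.00,  0.0,  -0.0]]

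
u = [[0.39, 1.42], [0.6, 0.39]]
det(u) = -0.700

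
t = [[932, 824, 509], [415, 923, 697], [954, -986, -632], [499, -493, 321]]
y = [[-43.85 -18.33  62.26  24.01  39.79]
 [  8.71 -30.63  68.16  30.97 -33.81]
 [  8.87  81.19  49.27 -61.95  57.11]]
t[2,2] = -632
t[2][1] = -986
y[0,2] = 62.26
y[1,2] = 68.16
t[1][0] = 415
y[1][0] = 8.71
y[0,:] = [-43.85, -18.33, 62.26, 24.01, 39.79]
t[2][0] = 954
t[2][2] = -632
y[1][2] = 68.16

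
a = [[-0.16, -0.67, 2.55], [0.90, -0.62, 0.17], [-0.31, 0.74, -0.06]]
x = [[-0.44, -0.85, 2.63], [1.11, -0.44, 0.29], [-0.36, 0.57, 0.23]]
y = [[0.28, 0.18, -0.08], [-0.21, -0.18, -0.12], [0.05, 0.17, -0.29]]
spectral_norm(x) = 2.81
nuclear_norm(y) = 0.85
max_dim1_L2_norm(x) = 2.8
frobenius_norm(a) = 2.97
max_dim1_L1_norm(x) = 3.92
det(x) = 1.67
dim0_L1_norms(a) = [1.37, 2.03, 2.78]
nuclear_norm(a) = 4.29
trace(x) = -0.65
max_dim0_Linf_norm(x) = 2.63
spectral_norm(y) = 0.47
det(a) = 1.22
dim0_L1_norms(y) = [0.54, 0.53, 0.49]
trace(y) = -0.19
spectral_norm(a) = 2.67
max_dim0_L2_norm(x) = 2.66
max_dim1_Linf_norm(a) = 2.55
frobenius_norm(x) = 3.14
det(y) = 0.01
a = y + x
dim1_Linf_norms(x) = [2.63, 1.11, 0.57]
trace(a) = -0.84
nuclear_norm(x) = 4.58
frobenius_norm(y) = 0.57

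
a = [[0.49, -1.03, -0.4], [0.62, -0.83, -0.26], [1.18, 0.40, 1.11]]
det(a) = 0.133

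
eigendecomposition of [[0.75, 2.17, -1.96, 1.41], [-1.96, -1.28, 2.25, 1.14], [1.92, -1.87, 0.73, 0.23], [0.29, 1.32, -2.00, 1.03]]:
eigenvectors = [[-0.07+0.39j,(-0.07-0.39j),-0.31-0.20j,(-0.31+0.2j)],[(0.14-0.49j),(0.14+0.49j),(-0.39+0.17j),(-0.39-0.17j)],[0.64+0.00j,0.64-0.00j,(-0.65+0j),(-0.65-0j)],[(-0.05+0.42j),(-0.05-0.42j),(-0.07-0.51j),(-0.07+0.51j)]]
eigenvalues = [(0.08+2.74j), (0.08-2.74j), (0.53+1.28j), (0.53-1.28j)]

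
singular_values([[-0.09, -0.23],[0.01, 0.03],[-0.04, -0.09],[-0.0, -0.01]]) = [0.27, 0.01]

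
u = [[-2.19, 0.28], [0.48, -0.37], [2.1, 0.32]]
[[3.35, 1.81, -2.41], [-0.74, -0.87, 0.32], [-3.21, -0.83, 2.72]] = u @ [[-1.53, -0.63, 1.19], [0.01, 1.54, 0.69]]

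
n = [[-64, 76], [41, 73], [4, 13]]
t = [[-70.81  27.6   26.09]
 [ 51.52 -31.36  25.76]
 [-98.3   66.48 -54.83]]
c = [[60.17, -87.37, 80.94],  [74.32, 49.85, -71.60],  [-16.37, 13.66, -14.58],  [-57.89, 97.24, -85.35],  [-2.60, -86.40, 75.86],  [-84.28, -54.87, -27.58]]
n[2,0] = 4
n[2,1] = 13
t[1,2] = 25.76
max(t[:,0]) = 51.52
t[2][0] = -98.3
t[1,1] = -31.36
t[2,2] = -54.83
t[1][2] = 25.76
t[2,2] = -54.83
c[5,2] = -27.58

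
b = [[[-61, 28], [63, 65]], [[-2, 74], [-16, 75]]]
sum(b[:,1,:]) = 187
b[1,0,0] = -2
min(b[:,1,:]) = -16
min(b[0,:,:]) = -61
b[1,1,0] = -16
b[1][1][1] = 75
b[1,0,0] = -2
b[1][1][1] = 75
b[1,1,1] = 75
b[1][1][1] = 75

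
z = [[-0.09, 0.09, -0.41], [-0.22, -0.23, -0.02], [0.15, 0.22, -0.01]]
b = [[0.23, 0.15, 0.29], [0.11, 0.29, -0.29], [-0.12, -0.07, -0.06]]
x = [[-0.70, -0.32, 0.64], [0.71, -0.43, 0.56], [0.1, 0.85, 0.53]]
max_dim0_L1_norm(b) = 0.64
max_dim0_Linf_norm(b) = 0.29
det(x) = 1.01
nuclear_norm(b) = 0.88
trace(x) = -0.60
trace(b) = 0.46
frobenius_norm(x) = 1.74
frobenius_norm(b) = 0.60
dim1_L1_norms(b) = [0.67, 0.69, 0.25]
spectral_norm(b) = 0.44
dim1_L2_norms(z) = [0.43, 0.32, 0.27]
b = x @ z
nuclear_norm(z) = 0.87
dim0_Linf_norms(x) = [0.71, 0.85, 0.64]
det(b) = 0.01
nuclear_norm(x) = 3.01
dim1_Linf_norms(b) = [0.29, 0.29, 0.12]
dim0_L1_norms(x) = [1.51, 1.6, 1.73]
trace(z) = -0.33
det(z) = 0.00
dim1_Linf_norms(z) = [0.41, 0.23, 0.22]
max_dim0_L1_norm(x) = 1.73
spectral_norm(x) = 1.01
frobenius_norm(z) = 0.60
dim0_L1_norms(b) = [0.46, 0.51, 0.64]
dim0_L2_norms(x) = [1.0, 1.0, 1.0]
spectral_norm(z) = 0.43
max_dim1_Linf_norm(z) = 0.41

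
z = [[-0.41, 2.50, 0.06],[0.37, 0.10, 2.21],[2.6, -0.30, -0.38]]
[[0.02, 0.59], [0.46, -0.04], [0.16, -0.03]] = z @ [[0.09, 0.01], [0.02, 0.24], [0.19, -0.03]]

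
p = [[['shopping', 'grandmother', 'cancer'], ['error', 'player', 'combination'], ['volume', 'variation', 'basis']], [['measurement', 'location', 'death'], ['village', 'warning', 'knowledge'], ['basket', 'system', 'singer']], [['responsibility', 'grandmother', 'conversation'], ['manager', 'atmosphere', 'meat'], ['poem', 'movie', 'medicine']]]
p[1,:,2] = ['death', 'knowledge', 'singer']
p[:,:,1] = [['grandmother', 'player', 'variation'], ['location', 'warning', 'system'], ['grandmother', 'atmosphere', 'movie']]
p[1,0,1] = 'location'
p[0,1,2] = 'combination'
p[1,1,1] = 'warning'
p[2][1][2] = 'meat'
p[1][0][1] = 'location'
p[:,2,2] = ['basis', 'singer', 'medicine']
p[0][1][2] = 'combination'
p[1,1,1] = 'warning'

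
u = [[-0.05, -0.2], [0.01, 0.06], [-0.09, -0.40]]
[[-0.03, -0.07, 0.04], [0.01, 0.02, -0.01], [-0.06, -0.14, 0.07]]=u@[[-0.00, 0.04, -0.15],[0.15, 0.34, -0.15]]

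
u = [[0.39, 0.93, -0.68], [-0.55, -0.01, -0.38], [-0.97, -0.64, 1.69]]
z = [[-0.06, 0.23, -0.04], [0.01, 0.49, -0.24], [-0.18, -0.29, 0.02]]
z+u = [[0.33,1.16,-0.72], [-0.54,0.48,-0.62], [-1.15,-0.93,1.71]]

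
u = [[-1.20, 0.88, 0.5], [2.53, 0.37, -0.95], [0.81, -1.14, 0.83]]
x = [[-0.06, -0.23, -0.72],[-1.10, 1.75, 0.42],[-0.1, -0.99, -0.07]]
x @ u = [[-1.09, 0.68, -0.41], [6.09, -0.8, -1.86], [-2.44, -0.37, 0.83]]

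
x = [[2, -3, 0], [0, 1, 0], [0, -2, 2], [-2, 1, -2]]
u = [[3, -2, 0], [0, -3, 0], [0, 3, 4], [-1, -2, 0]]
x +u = [[5, -5, 0], [0, -2, 0], [0, 1, 6], [-3, -1, -2]]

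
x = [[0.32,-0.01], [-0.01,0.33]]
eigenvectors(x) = [[-0.85, 0.53],[-0.53, -0.85]]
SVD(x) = [[-0.53, 0.85], [0.85, 0.53]] @ diag([0.33618033988749896, 0.31381966011250106]) @ [[-0.53, 0.85], [0.85, 0.53]]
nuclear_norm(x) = 0.65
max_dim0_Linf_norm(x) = 0.33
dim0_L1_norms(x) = [0.33, 0.34]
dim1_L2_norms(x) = [0.32, 0.33]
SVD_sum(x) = [[0.09, -0.15], [-0.15, 0.24]] + [[0.23, 0.14], [0.14, 0.09]]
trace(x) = 0.65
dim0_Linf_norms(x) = [0.32, 0.33]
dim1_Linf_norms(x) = [0.32, 0.33]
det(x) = 0.11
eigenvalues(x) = [0.31, 0.34]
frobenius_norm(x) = 0.46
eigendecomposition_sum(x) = [[0.23, 0.14], [0.14, 0.09]] + [[0.09,-0.15], [-0.15,0.24]]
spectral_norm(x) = 0.34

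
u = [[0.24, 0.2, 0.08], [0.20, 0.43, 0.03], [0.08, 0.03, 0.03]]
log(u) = [[-2.31+0.51j,  (0.87-0.16j),  1.76-1.15j],[(0.87-0.16j),  -1.08+0.05j,  (-0.36+0.35j)],[(1.76-1.15j),  (-0.36+0.35j),  -5.70+2.58j]]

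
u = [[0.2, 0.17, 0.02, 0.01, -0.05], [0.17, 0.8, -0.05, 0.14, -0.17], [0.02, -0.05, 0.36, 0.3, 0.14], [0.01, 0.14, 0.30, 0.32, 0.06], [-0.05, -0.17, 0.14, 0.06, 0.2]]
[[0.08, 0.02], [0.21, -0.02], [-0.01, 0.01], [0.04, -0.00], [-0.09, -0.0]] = u @ [[0.17, 0.1],[0.17, -0.05],[0.17, 0.06],[-0.05, -0.03],[-0.37, -0.06]]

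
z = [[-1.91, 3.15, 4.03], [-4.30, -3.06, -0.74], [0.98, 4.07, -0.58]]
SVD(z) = [[0.50, 0.84, -0.19], [-0.67, 0.52, 0.54], [0.55, -0.14, 0.82]] @ diag([6.7231586913159065, 5.066156697700995, 2.282015233455447]) @ [[0.36, 0.87, 0.33], [-0.78, 0.1, 0.61], [-0.50, 0.48, -0.72]]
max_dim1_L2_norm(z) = 5.46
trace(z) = -5.55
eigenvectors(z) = [[-0.34-0.48j,(-0.34+0.48j),(-0.34+0j)], [(0.6+0j),(0.6-0j),(-0.62+0j)], [(-0.1-0.52j),(-0.1+0.52j),0.71+0.00j]]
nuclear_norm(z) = 14.07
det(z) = -77.73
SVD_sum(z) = [[1.23,2.93,1.09],[-1.63,-3.91,-1.46],[1.36,3.25,1.21]] + [[-3.35, 0.42, 2.62], [-2.05, 0.26, 1.6], [0.57, -0.07, -0.44]] + [[0.22, -0.21, 0.31],  [-0.62, 0.59, -0.88],  [-0.94, 0.9, -1.35]]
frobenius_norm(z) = 8.72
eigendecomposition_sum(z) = [[-0.33+1.47j, 1.83-0.02j, 1.43+0.69j],[(-1.02-1.14j), (-1.07+1.53j), -1.42+0.78j],[-0.81+1.08j, 1.50+0.66j, 0.92+1.09j]] + [[-0.33-1.47j, 1.83+0.02j, 1.43-0.69j],[-1.02+1.14j, -1.07-1.53j, -1.42-0.78j],[(-0.81-1.08j), (1.5-0.66j), (0.92-1.09j)]] + [[-1.25+0.00j, (-0.51+0j), 1.16+0.00j],  [-2.26+0.00j, -0.93+0.00j, (2.1+0j)],  [2.60-0.00j, (1.07-0j), (-2.41-0j)]]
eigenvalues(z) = [(-0.48+4.09j), (-0.48-4.09j), (-4.59+0j)]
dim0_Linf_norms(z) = [4.3, 4.07, 4.03]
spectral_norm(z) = 6.72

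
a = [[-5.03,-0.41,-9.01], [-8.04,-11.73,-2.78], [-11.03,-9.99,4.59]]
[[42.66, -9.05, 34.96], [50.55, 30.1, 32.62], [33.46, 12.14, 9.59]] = a@[[-2.83, 2.71, -1.04],[-1.64, -4.35, -1.3],[-3.08, -0.31, -3.24]]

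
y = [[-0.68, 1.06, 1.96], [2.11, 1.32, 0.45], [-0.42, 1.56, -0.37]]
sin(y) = [[-1.58, 0.69, 1.01], [1.18, -0.41, 0.39], [-0.11, 0.88, -1.47]]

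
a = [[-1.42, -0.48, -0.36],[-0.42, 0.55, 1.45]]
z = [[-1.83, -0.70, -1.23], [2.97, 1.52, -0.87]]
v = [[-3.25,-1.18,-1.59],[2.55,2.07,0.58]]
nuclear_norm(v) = 5.97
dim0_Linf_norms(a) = [1.42, 0.55, 1.45]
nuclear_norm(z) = 5.38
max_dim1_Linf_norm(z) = 2.97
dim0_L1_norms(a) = [1.84, 1.03, 1.81]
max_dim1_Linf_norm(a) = 1.45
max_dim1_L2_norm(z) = 3.45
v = z + a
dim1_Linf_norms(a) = [1.42, 1.45]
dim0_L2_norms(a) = [1.48, 0.73, 1.49]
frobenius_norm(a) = 2.23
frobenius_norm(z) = 4.15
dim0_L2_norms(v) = [4.13, 2.38, 1.69]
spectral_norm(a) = 1.64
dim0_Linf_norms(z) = [2.97, 1.52, 1.23]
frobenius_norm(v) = 5.06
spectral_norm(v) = 4.96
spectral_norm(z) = 3.87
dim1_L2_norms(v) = [3.81, 3.34]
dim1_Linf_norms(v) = [3.25, 2.55]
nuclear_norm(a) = 3.15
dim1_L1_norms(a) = [2.26, 2.42]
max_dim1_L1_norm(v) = 6.02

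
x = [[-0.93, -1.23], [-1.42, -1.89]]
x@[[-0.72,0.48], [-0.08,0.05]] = [[0.77, -0.51],[1.17, -0.78]]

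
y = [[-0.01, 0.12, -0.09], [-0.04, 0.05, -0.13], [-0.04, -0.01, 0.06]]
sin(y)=[[-0.01, 0.12, -0.09], [-0.04, 0.05, -0.13], [-0.04, -0.01, 0.06]]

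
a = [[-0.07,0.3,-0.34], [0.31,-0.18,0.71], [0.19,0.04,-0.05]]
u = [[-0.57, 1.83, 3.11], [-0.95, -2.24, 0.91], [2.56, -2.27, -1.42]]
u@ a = [[1.20, -0.38, 1.34], [-0.46, 0.15, -1.31], [-1.15, 1.12, -2.41]]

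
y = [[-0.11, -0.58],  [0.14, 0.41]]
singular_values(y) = [0.73, 0.05]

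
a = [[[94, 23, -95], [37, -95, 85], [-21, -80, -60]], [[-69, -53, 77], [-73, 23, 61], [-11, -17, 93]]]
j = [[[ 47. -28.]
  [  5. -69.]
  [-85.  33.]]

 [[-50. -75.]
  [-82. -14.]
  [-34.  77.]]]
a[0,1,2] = 85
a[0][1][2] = 85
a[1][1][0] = -73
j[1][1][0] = -82.0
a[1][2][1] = -17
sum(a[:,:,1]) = -199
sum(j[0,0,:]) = 19.0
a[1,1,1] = 23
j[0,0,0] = 47.0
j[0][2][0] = -85.0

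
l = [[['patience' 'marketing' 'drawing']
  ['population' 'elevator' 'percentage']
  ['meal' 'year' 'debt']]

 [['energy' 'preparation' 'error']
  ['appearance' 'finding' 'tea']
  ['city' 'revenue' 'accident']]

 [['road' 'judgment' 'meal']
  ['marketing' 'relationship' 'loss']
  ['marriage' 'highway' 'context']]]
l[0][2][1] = 'year'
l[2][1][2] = 'loss'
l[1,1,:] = ['appearance', 'finding', 'tea']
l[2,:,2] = ['meal', 'loss', 'context']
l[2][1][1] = 'relationship'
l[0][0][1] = 'marketing'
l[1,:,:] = [['energy', 'preparation', 'error'], ['appearance', 'finding', 'tea'], ['city', 'revenue', 'accident']]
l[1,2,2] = 'accident'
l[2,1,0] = 'marketing'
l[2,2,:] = ['marriage', 'highway', 'context']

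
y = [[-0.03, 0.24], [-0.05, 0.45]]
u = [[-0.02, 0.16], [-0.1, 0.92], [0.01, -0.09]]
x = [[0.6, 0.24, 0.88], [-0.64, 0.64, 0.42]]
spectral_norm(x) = 1.12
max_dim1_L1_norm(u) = 1.02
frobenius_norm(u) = 0.94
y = x @ u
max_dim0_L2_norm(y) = 0.51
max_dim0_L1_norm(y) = 0.69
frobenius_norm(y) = 0.51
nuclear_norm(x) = 2.09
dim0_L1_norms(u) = [0.13, 1.17]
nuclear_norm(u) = 0.95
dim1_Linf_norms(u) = [0.16, 0.92, 0.09]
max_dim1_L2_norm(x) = 1.09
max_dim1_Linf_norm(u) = 0.92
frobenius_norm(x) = 1.48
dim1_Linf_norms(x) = [0.88, 0.64]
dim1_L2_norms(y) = [0.24, 0.45]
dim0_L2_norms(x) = [0.88, 0.68, 0.98]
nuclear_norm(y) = 0.52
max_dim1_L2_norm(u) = 0.93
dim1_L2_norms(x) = [1.09, 1.0]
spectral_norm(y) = 0.51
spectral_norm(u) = 0.94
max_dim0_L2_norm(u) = 0.94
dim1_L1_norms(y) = [0.27, 0.5]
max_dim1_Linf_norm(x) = 0.88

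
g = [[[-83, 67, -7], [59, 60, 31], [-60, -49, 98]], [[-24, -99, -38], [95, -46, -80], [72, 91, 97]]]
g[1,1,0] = 95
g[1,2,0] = 72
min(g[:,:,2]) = -80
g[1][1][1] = -46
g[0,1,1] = 60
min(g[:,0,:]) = -99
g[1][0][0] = -24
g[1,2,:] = [72, 91, 97]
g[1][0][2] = -38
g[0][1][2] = 31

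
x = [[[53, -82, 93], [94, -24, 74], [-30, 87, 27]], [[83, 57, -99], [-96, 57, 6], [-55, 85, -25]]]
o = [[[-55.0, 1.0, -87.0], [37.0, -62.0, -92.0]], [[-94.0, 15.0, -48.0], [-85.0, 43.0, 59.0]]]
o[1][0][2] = -48.0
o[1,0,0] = -94.0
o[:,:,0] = [[-55.0, 37.0], [-94.0, -85.0]]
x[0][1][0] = 94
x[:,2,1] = [87, 85]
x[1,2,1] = 85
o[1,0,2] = -48.0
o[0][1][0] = 37.0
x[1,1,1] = 57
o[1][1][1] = 43.0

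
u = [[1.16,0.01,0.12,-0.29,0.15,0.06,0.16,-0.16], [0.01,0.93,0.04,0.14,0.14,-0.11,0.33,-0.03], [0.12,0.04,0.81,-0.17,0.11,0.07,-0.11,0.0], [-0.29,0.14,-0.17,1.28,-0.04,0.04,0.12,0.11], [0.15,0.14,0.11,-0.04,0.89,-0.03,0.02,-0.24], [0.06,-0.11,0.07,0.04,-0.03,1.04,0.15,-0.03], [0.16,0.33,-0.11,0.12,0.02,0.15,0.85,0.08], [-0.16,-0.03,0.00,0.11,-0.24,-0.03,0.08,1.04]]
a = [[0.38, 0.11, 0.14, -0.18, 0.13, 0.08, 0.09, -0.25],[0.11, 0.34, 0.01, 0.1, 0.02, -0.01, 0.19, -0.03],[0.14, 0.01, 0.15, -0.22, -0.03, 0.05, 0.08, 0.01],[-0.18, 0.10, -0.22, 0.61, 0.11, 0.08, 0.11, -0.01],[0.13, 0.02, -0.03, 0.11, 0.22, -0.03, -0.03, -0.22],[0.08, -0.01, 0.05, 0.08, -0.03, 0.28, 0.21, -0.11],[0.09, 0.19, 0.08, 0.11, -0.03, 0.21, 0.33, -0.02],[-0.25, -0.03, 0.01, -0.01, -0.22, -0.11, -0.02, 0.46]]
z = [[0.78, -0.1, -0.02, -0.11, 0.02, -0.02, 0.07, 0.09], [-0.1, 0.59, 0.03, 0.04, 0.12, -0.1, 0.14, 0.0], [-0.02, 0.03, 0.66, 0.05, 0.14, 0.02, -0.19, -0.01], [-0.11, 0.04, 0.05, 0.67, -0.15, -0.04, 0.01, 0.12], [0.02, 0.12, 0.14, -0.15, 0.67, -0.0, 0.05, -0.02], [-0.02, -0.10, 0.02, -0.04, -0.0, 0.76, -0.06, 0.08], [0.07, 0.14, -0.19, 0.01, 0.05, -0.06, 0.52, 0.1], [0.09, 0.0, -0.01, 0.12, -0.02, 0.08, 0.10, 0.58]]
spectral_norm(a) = 0.88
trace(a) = 2.77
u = z + a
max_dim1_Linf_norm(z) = 0.78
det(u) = 0.51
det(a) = -0.00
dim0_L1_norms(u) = [2.11, 1.73, 1.43, 2.19, 1.62, 1.53, 1.82, 1.69]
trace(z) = 5.23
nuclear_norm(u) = 8.00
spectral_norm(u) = 1.70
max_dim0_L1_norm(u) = 2.19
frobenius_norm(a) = 1.38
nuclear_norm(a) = 2.78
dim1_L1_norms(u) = [2.11, 1.73, 1.43, 2.19, 1.62, 1.53, 1.82, 1.69]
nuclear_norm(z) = 5.23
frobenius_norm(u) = 3.04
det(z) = 0.02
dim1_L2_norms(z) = [0.8, 0.64, 0.7, 0.71, 0.71, 0.77, 0.59, 0.61]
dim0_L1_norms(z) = [1.21, 1.12, 1.12, 1.19, 1.17, 1.08, 1.14, 1.0]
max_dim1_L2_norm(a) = 0.7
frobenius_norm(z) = 1.97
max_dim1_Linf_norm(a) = 0.61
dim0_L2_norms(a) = [0.55, 0.42, 0.32, 0.7, 0.36, 0.39, 0.47, 0.58]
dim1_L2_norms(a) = [0.55, 0.42, 0.32, 0.7, 0.36, 0.39, 0.47, 0.58]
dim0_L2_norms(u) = [1.23, 1.01, 0.85, 1.34, 0.95, 1.06, 0.96, 1.09]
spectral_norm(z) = 0.91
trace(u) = 8.00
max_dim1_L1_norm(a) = 1.42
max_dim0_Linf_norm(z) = 0.78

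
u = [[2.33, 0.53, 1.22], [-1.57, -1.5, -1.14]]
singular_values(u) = [3.53, 0.86]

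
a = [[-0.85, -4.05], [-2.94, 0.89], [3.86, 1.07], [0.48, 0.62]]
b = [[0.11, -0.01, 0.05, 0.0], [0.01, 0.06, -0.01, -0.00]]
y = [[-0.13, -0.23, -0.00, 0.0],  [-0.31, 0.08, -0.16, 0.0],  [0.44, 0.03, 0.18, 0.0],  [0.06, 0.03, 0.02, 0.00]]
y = a @ b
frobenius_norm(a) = 6.57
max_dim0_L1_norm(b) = 0.12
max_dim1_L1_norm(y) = 0.65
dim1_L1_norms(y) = [0.36, 0.55, 0.65, 0.11]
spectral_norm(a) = 5.25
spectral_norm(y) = 0.61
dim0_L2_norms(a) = [4.95, 4.33]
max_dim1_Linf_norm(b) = 0.11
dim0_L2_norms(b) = [0.11, 0.06, 0.05, 0.0]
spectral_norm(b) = 0.12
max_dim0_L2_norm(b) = 0.11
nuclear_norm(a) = 9.21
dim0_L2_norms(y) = [0.56, 0.25, 0.24, 0.0]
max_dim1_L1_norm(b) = 0.17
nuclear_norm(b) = 0.18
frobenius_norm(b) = 0.14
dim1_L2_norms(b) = [0.12, 0.06]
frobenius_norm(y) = 0.66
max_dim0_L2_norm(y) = 0.56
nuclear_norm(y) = 0.86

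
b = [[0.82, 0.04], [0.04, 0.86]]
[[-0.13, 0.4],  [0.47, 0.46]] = b @ [[-0.19, 0.46], [0.55, 0.51]]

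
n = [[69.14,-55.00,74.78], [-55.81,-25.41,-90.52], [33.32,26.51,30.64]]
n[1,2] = -90.52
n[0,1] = -55.0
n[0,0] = 69.14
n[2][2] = 30.64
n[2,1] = 26.51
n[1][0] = -55.81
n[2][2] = 30.64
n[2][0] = 33.32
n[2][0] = 33.32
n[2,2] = 30.64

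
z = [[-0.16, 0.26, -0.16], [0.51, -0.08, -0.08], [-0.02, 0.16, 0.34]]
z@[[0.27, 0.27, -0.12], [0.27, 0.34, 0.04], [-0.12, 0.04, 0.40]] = [[0.05, 0.04, -0.03],[0.13, 0.11, -0.1],[-0.00, 0.06, 0.14]]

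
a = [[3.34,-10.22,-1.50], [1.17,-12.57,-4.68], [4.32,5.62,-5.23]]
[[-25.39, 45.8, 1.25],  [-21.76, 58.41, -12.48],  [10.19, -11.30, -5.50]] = a @[[-1.93, 0.76, 2.02], [2.05, -4.01, 0.12], [-1.34, -1.52, 2.85]]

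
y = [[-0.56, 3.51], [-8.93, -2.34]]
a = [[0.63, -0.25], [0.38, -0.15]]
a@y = [[1.88, 2.80],[1.13, 1.68]]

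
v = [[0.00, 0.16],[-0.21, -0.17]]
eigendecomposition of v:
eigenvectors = [[(-0.3-0.58j),  (-0.3+0.58j)], [0.75+0.00j,  0.75-0.00j]]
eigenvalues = [(-0.08+0.16j), (-0.08-0.16j)]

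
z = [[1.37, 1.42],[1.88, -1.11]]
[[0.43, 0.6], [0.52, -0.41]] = z @ [[0.29, 0.02], [0.02, 0.40]]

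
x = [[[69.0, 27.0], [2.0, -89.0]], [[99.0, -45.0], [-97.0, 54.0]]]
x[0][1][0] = 2.0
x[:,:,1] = [[27.0, -89.0], [-45.0, 54.0]]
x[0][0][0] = 69.0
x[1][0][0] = 99.0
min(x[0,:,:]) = -89.0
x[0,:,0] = [69.0, 2.0]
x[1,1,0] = -97.0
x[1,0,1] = -45.0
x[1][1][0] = -97.0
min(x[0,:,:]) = -89.0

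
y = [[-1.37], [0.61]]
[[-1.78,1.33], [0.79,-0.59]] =y @ [[1.30, -0.97]]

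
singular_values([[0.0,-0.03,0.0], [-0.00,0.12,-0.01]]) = [0.12, 0.0]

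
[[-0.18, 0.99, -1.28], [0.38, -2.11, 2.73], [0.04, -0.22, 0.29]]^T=[[-0.18, 0.38, 0.04], [0.99, -2.11, -0.22], [-1.28, 2.73, 0.29]]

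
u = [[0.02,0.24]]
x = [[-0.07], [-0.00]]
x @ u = [[-0.0, -0.02], [0.00, 0.0]]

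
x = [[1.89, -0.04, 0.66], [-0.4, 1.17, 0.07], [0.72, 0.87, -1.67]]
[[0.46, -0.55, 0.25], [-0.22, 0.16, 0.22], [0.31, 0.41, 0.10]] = x @ [[0.28, -0.19, 0.10],  [-0.09, 0.09, 0.22],  [-0.11, -0.28, 0.10]]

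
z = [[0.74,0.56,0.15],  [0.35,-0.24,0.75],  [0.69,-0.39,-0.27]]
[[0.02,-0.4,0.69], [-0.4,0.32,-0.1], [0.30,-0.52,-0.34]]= z@[[0.17, -0.58, 0.13], [-0.03, -0.13, 1.02], [-0.62, 0.65, 0.13]]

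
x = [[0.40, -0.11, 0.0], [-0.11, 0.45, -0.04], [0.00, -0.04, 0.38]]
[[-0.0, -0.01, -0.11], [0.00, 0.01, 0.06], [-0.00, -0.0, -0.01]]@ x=[[0.00, -0.0, -0.04], [-0.00, 0.0, 0.02], [0.00, 0.00, -0.00]]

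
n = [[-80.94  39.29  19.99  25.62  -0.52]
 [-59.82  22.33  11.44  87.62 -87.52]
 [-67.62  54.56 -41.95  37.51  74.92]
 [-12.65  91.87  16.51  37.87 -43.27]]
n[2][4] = 74.92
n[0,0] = -80.94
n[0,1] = 39.29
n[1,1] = 22.33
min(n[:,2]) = -41.95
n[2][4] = 74.92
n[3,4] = -43.27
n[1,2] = 11.44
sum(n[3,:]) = 90.32999999999998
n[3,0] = -12.65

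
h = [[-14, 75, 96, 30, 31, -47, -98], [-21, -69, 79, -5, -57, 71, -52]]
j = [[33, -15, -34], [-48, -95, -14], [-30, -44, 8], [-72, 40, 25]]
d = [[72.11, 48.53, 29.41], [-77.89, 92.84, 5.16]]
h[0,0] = -14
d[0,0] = 72.11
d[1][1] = 92.84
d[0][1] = 48.53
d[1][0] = -77.89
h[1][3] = -5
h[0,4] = 31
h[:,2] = [96, 79]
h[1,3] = -5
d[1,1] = 92.84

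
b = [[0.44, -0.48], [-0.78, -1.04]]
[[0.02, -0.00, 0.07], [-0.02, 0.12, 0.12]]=b@[[0.04, -0.07, 0.02],[-0.01, -0.06, -0.13]]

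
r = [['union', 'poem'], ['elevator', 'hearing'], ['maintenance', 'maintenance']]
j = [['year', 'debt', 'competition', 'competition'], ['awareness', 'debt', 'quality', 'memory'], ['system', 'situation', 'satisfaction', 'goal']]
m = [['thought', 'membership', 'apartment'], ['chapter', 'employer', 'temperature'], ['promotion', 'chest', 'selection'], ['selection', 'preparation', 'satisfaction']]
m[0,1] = 'membership'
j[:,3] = ['competition', 'memory', 'goal']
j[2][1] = 'situation'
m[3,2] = 'satisfaction'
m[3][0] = 'selection'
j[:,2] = ['competition', 'quality', 'satisfaction']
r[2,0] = 'maintenance'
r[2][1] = 'maintenance'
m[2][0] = 'promotion'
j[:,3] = ['competition', 'memory', 'goal']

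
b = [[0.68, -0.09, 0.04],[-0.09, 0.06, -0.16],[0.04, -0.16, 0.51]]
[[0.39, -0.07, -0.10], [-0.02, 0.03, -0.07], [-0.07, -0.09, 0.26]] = b @ [[0.58, -0.01, -0.18], [-0.01, 0.67, 0.04], [-0.18, 0.04, 0.53]]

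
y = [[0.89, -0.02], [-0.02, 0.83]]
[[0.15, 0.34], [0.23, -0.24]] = y @ [[0.18, 0.38], [0.28, -0.28]]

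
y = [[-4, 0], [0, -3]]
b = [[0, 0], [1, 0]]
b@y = [[0, 0], [-4, 0]]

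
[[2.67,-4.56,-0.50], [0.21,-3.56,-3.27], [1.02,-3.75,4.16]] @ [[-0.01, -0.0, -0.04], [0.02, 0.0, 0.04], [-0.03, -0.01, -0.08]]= [[-0.1,0.0,-0.25],[0.02,0.03,0.11],[-0.21,-0.04,-0.52]]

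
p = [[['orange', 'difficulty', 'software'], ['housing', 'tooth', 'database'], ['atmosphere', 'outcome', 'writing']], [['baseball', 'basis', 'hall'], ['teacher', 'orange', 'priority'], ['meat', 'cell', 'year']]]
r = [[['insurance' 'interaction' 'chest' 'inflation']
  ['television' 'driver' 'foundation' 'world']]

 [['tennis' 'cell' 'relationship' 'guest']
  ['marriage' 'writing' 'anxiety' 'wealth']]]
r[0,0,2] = 'chest'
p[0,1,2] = 'database'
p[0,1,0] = 'housing'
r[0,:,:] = [['insurance', 'interaction', 'chest', 'inflation'], ['television', 'driver', 'foundation', 'world']]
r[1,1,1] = 'writing'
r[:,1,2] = ['foundation', 'anxiety']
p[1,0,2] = 'hall'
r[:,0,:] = [['insurance', 'interaction', 'chest', 'inflation'], ['tennis', 'cell', 'relationship', 'guest']]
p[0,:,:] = [['orange', 'difficulty', 'software'], ['housing', 'tooth', 'database'], ['atmosphere', 'outcome', 'writing']]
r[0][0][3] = 'inflation'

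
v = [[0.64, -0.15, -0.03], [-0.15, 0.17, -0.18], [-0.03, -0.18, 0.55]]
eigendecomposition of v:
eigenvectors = [[0.25, 0.9, -0.35],[0.9, -0.35, -0.25],[0.35, 0.26, 0.9]]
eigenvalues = [0.06, 0.69, 0.61]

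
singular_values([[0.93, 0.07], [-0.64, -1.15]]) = [1.45, 0.71]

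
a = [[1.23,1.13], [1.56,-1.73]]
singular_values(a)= [2.33, 1.67]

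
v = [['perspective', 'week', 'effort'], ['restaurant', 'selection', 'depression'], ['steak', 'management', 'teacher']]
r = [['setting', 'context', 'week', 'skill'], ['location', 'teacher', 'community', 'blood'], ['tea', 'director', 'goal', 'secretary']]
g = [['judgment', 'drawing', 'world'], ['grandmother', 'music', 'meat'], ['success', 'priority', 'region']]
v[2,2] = 'teacher'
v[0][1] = 'week'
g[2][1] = 'priority'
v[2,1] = 'management'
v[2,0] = 'steak'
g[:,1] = ['drawing', 'music', 'priority']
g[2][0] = 'success'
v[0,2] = 'effort'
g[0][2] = 'world'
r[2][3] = 'secretary'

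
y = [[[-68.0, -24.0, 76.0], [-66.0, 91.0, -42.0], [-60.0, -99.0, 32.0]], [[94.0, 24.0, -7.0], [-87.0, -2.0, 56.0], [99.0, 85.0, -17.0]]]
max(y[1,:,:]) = 99.0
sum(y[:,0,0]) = 26.0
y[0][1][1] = 91.0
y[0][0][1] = -24.0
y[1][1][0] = -87.0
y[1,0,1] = 24.0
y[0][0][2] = 76.0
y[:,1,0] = [-66.0, -87.0]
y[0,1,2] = -42.0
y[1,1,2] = 56.0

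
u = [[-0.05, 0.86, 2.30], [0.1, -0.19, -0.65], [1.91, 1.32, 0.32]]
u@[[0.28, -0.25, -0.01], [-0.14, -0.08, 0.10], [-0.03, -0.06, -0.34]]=[[-0.2, -0.19, -0.7], [0.07, 0.03, 0.20], [0.34, -0.60, 0.0]]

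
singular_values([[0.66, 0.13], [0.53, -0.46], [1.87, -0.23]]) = [2.07, 0.44]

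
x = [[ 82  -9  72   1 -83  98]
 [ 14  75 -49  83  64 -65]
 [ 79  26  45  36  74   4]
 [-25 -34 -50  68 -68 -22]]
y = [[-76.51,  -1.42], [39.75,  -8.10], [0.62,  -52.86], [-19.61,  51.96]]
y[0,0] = -76.51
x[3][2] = -50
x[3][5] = -22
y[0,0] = -76.51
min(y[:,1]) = -52.86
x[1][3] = 83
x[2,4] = 74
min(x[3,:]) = -68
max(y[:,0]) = 39.75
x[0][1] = -9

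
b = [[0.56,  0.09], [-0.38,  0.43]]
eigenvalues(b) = [(0.5+0.17j), (0.5-0.17j)]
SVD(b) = [[-0.70,0.71],  [0.71,0.70]] @ diag([0.7068532135326064, 0.38904824189119225]) @ [[-0.94, 0.35],[0.35, 0.94]]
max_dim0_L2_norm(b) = 0.68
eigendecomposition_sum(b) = [[0.28-0.01j, (0.04-0.13j)], [(-0.19+0.54j), 0.21+0.18j]] + [[0.28+0.01j, 0.04+0.13j], [(-0.19-0.54j), (0.21-0.18j)]]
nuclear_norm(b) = 1.10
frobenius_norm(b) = 0.81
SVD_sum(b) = [[0.46, -0.17], [-0.47, 0.17]] + [[0.10, 0.26],[0.09, 0.26]]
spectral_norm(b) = 0.71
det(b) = 0.28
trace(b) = 0.99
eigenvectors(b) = [[-0.15-0.41j, -0.15+0.41j],[(0.9+0j), 0.90-0.00j]]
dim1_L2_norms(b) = [0.57, 0.57]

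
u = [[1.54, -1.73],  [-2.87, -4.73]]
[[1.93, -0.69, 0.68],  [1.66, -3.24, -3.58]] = u @ [[0.51, 0.19, 0.77], [-0.66, 0.57, 0.29]]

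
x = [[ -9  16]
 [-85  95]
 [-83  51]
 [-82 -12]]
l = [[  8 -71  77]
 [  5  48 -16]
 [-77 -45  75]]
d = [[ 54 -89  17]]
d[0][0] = 54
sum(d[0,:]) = -18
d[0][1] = -89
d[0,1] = -89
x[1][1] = 95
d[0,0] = 54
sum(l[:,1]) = -68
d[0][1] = -89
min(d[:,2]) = 17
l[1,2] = -16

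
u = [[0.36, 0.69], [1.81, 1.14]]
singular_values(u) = [2.25, 0.37]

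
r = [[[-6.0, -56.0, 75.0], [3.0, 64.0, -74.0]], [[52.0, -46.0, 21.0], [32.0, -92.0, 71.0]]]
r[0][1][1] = 64.0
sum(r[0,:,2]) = 1.0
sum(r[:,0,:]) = 40.0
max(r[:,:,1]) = 64.0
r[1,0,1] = -46.0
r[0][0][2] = 75.0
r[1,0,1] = -46.0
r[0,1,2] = -74.0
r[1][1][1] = -92.0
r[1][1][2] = 71.0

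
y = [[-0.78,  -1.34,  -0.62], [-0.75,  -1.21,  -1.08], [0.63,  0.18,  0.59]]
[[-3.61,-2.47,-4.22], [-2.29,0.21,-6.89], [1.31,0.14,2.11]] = y @ [[3.68, 4.55, -3.03], [1.56, 1.55, 2.05], [-2.18, -5.09, 6.19]]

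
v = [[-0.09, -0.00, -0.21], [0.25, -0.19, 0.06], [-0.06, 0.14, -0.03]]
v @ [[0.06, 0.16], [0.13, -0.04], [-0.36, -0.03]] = [[0.07,-0.01], [-0.03,0.05], [0.03,-0.01]]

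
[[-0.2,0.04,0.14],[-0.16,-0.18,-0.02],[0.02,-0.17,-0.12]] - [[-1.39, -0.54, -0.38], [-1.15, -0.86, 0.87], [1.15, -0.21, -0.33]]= [[1.19,0.58,0.52], [0.99,0.68,-0.89], [-1.13,0.04,0.21]]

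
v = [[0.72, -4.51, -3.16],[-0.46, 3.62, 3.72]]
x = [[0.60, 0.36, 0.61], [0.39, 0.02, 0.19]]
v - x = [[0.12, -4.87, -3.77], [-0.85, 3.6, 3.53]]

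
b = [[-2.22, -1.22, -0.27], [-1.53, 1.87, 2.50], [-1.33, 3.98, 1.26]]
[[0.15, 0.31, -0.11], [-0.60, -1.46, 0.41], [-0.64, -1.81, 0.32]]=b@[[0.01, 0.08, 0.01], [-0.11, -0.34, 0.04], [-0.15, -0.28, 0.14]]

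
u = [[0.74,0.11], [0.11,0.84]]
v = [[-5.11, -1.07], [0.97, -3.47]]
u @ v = [[-3.67, -1.17], [0.25, -3.03]]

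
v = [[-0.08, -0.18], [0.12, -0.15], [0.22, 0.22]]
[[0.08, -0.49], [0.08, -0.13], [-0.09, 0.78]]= v@[[0.05, 1.5], [-0.48, 2.06]]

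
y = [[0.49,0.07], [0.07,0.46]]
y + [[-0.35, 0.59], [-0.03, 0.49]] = [[0.14, 0.66], [0.04, 0.95]]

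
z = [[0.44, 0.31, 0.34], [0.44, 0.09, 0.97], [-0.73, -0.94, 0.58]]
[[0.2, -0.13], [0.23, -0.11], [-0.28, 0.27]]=z @ [[0.17, -0.30], [0.25, -0.04], [0.14, 0.03]]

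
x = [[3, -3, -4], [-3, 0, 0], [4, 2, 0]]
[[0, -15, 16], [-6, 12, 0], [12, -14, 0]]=x @ [[2, -4, 0], [2, 1, 0], [0, 0, -4]]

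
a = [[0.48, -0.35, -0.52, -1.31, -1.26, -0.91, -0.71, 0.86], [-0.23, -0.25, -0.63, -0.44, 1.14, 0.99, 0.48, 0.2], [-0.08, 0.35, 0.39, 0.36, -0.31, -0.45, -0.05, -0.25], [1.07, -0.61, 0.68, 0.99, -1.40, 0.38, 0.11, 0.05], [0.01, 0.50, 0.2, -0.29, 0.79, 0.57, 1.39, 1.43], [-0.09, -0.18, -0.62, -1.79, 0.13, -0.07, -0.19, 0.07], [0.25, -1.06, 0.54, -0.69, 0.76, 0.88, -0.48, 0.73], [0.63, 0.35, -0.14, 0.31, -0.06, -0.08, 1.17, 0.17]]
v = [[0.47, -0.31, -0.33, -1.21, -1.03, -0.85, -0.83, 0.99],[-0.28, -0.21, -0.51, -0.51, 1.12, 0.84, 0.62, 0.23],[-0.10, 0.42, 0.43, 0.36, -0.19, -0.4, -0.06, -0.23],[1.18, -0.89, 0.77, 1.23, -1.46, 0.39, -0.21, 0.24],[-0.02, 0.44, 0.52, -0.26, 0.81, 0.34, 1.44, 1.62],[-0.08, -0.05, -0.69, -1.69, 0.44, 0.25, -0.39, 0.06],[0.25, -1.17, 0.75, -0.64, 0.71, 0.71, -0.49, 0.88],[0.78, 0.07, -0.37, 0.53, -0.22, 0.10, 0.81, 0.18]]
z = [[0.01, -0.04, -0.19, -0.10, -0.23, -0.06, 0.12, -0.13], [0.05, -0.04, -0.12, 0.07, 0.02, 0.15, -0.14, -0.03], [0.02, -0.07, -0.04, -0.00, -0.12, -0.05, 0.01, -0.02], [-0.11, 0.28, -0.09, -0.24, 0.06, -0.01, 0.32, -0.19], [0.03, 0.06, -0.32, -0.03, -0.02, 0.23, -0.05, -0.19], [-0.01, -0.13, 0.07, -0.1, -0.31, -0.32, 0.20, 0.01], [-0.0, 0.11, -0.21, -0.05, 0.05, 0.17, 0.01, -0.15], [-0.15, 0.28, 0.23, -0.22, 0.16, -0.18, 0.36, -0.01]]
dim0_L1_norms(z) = [0.38, 1.01, 1.27, 0.81, 0.97, 1.17, 1.21, 0.73]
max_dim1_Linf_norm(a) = 1.79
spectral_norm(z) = 0.83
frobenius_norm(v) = 5.64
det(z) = -0.00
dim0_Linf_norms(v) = [1.18, 1.17, 0.77, 1.69, 1.46, 0.85, 1.44, 1.62]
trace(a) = 2.02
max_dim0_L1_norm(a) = 6.18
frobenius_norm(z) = 1.22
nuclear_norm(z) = 2.12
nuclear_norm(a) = 12.58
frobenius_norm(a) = 5.50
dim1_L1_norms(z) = [0.88, 0.62, 0.33, 1.3, 0.93, 1.15, 0.75, 1.59]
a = z + v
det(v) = -0.02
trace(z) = -0.65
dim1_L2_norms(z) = [0.37, 0.26, 0.16, 0.55, 0.45, 0.52, 0.34, 0.62]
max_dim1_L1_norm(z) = 1.59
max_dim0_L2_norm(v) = 2.64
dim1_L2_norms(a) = [2.45, 1.8, 0.88, 2.25, 2.3, 1.92, 2.02, 1.43]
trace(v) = 2.67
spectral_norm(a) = 3.24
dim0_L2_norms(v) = [1.54, 1.64, 1.61, 2.64, 2.43, 1.56, 2.06, 2.14]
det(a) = -0.07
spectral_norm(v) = 3.39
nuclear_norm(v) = 12.82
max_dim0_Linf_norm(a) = 1.79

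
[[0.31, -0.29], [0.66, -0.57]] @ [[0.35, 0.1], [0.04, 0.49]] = [[0.10, -0.11], [0.21, -0.21]]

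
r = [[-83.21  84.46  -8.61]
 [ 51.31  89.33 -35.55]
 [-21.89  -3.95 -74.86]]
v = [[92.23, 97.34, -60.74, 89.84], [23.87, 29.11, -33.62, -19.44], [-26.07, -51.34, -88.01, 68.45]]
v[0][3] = 89.84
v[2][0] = -26.07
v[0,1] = 97.34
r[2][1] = -3.95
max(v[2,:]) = 68.45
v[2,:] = [-26.07, -51.34, -88.01, 68.45]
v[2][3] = 68.45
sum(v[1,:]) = -0.07999999999999474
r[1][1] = 89.33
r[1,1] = 89.33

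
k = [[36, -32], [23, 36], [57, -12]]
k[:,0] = [36, 23, 57]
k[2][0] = 57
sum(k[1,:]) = 59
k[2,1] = -12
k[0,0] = 36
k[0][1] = -32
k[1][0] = 23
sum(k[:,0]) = 116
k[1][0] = 23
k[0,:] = [36, -32]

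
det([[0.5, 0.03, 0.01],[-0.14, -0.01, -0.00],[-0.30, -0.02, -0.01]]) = 0.000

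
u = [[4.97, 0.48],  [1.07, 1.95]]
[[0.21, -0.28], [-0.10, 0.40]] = u@[[0.05, -0.08], [-0.08, 0.25]]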